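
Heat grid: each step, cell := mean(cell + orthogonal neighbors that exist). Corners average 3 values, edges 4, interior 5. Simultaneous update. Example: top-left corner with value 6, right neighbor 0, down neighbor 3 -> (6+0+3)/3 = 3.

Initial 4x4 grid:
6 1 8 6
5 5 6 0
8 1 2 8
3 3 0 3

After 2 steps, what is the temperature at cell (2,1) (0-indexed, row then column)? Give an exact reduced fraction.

Answer: 84/25

Derivation:
Step 1: cell (2,1) = 19/5
Step 2: cell (2,1) = 84/25
Full grid after step 2:
  5 357/80 1147/240 179/36
  357/80 113/25 429/100 1027/240
  1123/240 84/25 333/100 919/240
  32/9 733/240 649/240 107/36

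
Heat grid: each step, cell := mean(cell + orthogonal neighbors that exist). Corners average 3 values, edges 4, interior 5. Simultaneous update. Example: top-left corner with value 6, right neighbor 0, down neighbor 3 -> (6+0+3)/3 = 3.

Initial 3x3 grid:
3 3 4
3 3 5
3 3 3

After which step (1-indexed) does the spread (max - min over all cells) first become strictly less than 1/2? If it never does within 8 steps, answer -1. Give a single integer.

Step 1: max=4, min=3, spread=1
Step 2: max=889/240, min=3, spread=169/240
Step 3: max=647/180, min=3739/1200, spread=1723/3600
  -> spread < 1/2 first at step 3
Step 4: max=12583/3600, min=17087/5400, spread=143/432
Step 5: max=2238103/648000, min=38657/12000, spread=1205/5184
Step 6: max=132727741/38880000, min=63191683/19440000, spread=10151/62208
Step 7: max=879058903/259200000, min=3822144751/1166400000, spread=85517/746496
Step 8: max=472148072069/139968000000, min=76815222949/23328000000, spread=720431/8957952

Answer: 3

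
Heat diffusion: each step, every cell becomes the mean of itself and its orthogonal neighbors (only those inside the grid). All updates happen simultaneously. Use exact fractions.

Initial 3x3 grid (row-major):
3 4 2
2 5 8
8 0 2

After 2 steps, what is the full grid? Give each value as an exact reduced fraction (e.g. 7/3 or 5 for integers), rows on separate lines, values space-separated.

Answer: 11/3 449/120 149/36
439/120 99/25 321/80
139/36 853/240 34/9

Derivation:
After step 1:
  3 7/2 14/3
  9/2 19/5 17/4
  10/3 15/4 10/3
After step 2:
  11/3 449/120 149/36
  439/120 99/25 321/80
  139/36 853/240 34/9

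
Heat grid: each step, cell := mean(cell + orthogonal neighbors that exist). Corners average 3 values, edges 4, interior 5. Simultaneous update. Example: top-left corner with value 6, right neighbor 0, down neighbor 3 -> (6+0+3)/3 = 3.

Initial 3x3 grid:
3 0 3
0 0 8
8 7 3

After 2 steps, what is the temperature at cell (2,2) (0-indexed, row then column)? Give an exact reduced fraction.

Step 1: cell (2,2) = 6
Step 2: cell (2,2) = 14/3
Full grid after step 2:
  7/4 55/24 26/9
  47/16 61/20 97/24
  49/12 37/8 14/3

Answer: 14/3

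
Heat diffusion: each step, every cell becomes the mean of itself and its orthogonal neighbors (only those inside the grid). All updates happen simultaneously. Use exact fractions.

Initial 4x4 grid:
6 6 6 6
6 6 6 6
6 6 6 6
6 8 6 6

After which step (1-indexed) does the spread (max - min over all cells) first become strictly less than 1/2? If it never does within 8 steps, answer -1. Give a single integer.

Answer: 3

Derivation:
Step 1: max=20/3, min=6, spread=2/3
Step 2: max=391/60, min=6, spread=31/60
Step 3: max=3451/540, min=6, spread=211/540
  -> spread < 1/2 first at step 3
Step 4: max=340843/54000, min=6, spread=16843/54000
Step 5: max=3054643/486000, min=27079/4500, spread=130111/486000
Step 6: max=91122367/14580000, min=1627159/270000, spread=3255781/14580000
Step 7: max=2724753691/437400000, min=1631107/270000, spread=82360351/437400000
Step 8: max=81483316891/13122000000, min=294106441/48600000, spread=2074577821/13122000000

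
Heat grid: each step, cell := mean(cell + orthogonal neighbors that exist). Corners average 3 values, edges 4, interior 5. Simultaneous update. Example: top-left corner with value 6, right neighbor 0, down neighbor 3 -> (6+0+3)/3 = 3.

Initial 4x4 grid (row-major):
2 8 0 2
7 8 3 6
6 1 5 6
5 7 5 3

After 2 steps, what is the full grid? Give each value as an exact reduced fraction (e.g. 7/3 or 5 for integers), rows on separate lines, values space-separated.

After step 1:
  17/3 9/2 13/4 8/3
  23/4 27/5 22/5 17/4
  19/4 27/5 4 5
  6 9/2 5 14/3
After step 2:
  191/36 1129/240 889/240 61/18
  647/120 509/100 213/50 979/240
  219/40 481/100 119/25 215/48
  61/12 209/40 109/24 44/9

Answer: 191/36 1129/240 889/240 61/18
647/120 509/100 213/50 979/240
219/40 481/100 119/25 215/48
61/12 209/40 109/24 44/9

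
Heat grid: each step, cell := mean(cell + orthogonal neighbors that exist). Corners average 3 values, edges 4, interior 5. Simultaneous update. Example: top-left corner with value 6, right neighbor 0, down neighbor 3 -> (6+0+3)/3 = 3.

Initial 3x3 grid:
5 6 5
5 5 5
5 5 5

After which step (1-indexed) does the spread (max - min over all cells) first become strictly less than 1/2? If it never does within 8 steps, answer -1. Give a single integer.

Step 1: max=16/3, min=5, spread=1/3
  -> spread < 1/2 first at step 1
Step 2: max=1267/240, min=5, spread=67/240
Step 3: max=11237/2160, min=1007/200, spread=1807/10800
Step 4: max=4477963/864000, min=27361/5400, spread=33401/288000
Step 5: max=40109933/7776000, min=2743391/540000, spread=3025513/38880000
Step 6: max=16016926867/3110400000, min=146755949/28800000, spread=53531/995328
Step 7: max=959152925849/186624000000, min=39671116051/7776000000, spread=450953/11943936
Step 8: max=57496103560603/11197440000000, min=4766608610519/933120000000, spread=3799043/143327232

Answer: 1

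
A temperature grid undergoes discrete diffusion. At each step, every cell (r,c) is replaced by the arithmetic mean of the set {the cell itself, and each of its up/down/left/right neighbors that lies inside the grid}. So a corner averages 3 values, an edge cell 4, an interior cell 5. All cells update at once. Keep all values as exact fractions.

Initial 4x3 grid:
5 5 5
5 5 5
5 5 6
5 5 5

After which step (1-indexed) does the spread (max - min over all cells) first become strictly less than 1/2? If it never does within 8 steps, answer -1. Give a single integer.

Answer: 1

Derivation:
Step 1: max=16/3, min=5, spread=1/3
  -> spread < 1/2 first at step 1
Step 2: max=631/120, min=5, spread=31/120
Step 3: max=5611/1080, min=5, spread=211/1080
Step 4: max=556897/108000, min=9047/1800, spread=14077/108000
Step 5: max=5000407/972000, min=543683/108000, spread=5363/48600
Step 6: max=149540809/29160000, min=302869/60000, spread=93859/1166400
Step 7: max=8958274481/1749600000, min=491336467/97200000, spread=4568723/69984000
Step 8: max=536660435629/104976000000, min=14761618889/2916000000, spread=8387449/167961600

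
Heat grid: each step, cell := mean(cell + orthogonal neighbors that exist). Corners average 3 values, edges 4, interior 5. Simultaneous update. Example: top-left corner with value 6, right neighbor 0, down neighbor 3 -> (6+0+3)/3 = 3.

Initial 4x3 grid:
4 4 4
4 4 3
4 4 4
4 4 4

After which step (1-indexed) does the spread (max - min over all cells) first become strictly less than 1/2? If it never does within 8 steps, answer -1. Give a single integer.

Step 1: max=4, min=11/3, spread=1/3
  -> spread < 1/2 first at step 1
Step 2: max=4, min=449/120, spread=31/120
Step 3: max=4, min=4109/1080, spread=211/1080
Step 4: max=7153/1800, min=415103/108000, spread=14077/108000
Step 5: max=428317/108000, min=3747593/972000, spread=5363/48600
Step 6: max=237131/60000, min=112899191/29160000, spread=93859/1166400
Step 7: max=383463533/97200000, min=6788125519/1749600000, spread=4568723/69984000
Step 8: max=11482381111/2916000000, min=408123564371/104976000000, spread=8387449/167961600

Answer: 1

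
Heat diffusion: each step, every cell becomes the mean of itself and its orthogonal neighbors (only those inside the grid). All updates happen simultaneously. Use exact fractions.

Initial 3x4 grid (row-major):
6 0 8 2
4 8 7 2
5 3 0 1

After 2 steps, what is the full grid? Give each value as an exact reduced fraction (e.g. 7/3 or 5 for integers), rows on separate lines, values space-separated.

Answer: 175/36 1049/240 75/16 15/4
1049/240 493/100 97/25 13/4
55/12 303/80 51/16 9/4

Derivation:
After step 1:
  10/3 11/2 17/4 4
  23/4 22/5 5 3
  4 4 11/4 1
After step 2:
  175/36 1049/240 75/16 15/4
  1049/240 493/100 97/25 13/4
  55/12 303/80 51/16 9/4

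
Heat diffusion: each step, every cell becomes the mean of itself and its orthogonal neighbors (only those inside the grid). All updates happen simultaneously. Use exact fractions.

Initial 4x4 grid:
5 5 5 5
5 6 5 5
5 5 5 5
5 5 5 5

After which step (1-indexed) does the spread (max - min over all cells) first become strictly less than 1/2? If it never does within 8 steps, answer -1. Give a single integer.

Step 1: max=21/4, min=5, spread=1/4
  -> spread < 1/2 first at step 1
Step 2: max=261/50, min=5, spread=11/50
Step 3: max=12367/2400, min=5, spread=367/2400
Step 4: max=55571/10800, min=3013/600, spread=1337/10800
Step 5: max=1661669/324000, min=90469/18000, spread=33227/324000
Step 6: max=49814327/9720000, min=544049/108000, spread=849917/9720000
Step 7: max=1491714347/291600000, min=8168533/1620000, spread=21378407/291600000
Step 8: max=44706462371/8748000000, min=2453688343/486000000, spread=540072197/8748000000

Answer: 1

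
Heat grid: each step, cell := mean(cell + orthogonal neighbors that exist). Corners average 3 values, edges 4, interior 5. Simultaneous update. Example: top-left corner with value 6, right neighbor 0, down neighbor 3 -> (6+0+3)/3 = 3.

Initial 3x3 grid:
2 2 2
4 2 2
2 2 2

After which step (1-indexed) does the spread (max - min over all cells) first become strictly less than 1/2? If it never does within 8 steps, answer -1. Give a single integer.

Answer: 3

Derivation:
Step 1: max=8/3, min=2, spread=2/3
Step 2: max=307/120, min=2, spread=67/120
Step 3: max=2597/1080, min=207/100, spread=1807/5400
  -> spread < 1/2 first at step 3
Step 4: max=1021963/432000, min=5761/2700, spread=33401/144000
Step 5: max=9005933/3888000, min=583391/270000, spread=3025513/19440000
Step 6: max=3575326867/1555200000, min=31555949/14400000, spread=53531/497664
Step 7: max=212656925849/93312000000, min=8567116051/3888000000, spread=450953/5971968
Step 8: max=12706343560603/5598720000000, min=1034128610519/466560000000, spread=3799043/71663616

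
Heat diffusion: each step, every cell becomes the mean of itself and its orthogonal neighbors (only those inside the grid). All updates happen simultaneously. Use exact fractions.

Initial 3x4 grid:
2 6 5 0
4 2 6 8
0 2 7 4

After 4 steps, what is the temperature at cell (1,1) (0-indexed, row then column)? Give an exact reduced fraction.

Step 1: cell (1,1) = 4
Step 2: cell (1,1) = 181/50
Step 3: cell (1,1) = 3723/1000
Step 4: cell (1,1) = 112031/30000
Full grid after step 4:
  2057/600 138097/36000 470821/108000 299951/64800
  19567/6000 112031/30000 791911/180000 2068919/432000
  11317/3600 65861/18000 119299/27000 311801/64800

Answer: 112031/30000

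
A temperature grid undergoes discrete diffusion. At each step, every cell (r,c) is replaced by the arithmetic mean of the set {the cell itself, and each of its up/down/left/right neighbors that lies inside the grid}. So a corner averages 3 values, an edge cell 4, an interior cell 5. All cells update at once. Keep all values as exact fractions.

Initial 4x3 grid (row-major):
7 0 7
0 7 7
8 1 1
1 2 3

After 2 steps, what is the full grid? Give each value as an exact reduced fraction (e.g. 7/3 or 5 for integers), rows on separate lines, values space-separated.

After step 1:
  7/3 21/4 14/3
  11/2 3 11/2
  5/2 19/5 3
  11/3 7/4 2
After step 2:
  157/36 61/16 185/36
  10/3 461/100 97/24
  58/15 281/100 143/40
  95/36 673/240 9/4

Answer: 157/36 61/16 185/36
10/3 461/100 97/24
58/15 281/100 143/40
95/36 673/240 9/4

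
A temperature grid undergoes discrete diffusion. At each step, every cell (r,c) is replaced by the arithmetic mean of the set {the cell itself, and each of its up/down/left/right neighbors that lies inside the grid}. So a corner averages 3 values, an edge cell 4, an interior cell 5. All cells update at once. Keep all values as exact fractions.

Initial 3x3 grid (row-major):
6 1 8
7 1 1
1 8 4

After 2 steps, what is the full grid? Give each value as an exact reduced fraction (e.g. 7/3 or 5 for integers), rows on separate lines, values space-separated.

Answer: 149/36 39/10 65/18
347/80 367/100 443/120
151/36 503/120 34/9

Derivation:
After step 1:
  14/3 4 10/3
  15/4 18/5 7/2
  16/3 7/2 13/3
After step 2:
  149/36 39/10 65/18
  347/80 367/100 443/120
  151/36 503/120 34/9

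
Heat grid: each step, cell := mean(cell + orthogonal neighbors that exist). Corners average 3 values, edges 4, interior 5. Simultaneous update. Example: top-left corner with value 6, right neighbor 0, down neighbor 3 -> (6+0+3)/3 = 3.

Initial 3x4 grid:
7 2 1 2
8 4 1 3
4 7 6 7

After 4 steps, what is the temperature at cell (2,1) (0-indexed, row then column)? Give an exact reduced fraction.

Step 1: cell (2,1) = 21/4
Step 2: cell (2,1) = 637/120
Step 3: cell (2,1) = 18157/3600
Step 4: cell (2,1) = 529369/108000
Full grid after step 4:
  597473/129600 109061/27000 416/125 131741/43200
  159691/32000 535261/120000 1378633/360000 3041447/864000
  680473/129600 529369/108000 472549/108000 527023/129600

Answer: 529369/108000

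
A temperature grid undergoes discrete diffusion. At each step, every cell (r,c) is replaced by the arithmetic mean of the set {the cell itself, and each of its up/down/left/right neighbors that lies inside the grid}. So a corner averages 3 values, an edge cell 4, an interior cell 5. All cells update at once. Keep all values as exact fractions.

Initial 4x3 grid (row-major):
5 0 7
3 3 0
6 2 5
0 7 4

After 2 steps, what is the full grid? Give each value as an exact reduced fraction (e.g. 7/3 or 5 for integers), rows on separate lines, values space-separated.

After step 1:
  8/3 15/4 7/3
  17/4 8/5 15/4
  11/4 23/5 11/4
  13/3 13/4 16/3
After step 2:
  32/9 207/80 59/18
  169/60 359/100 313/120
  239/60 299/100 493/120
  31/9 1051/240 34/9

Answer: 32/9 207/80 59/18
169/60 359/100 313/120
239/60 299/100 493/120
31/9 1051/240 34/9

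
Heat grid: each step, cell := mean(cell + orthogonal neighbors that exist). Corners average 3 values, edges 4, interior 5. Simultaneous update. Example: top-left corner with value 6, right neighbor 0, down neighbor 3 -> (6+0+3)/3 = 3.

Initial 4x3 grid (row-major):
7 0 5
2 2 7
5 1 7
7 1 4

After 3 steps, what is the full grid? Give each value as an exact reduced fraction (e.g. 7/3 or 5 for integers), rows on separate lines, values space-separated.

After step 1:
  3 7/2 4
  4 12/5 21/4
  15/4 16/5 19/4
  13/3 13/4 4
After step 2:
  7/2 129/40 17/4
  263/80 367/100 41/10
  917/240 347/100 43/10
  34/9 887/240 4
After step 3:
  267/80 2929/800 463/120
  8567/2400 7101/2000 102/25
  25841/7200 5687/1500 1587/400
  2033/540 53797/14400 2879/720

Answer: 267/80 2929/800 463/120
8567/2400 7101/2000 102/25
25841/7200 5687/1500 1587/400
2033/540 53797/14400 2879/720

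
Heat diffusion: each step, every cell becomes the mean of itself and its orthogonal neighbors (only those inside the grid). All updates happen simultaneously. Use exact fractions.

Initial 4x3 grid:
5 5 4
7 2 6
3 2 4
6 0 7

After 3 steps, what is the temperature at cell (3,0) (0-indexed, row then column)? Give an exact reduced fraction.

Answer: 1247/360

Derivation:
Step 1: cell (3,0) = 3
Step 2: cell (3,0) = 15/4
Step 3: cell (3,0) = 1247/360
Full grid after step 3:
  10159/2160 7879/1800 1091/240
  29881/7200 13019/3000 3259/800
  9517/2400 21583/6000 29101/7200
  1247/360 53567/14400 3911/1080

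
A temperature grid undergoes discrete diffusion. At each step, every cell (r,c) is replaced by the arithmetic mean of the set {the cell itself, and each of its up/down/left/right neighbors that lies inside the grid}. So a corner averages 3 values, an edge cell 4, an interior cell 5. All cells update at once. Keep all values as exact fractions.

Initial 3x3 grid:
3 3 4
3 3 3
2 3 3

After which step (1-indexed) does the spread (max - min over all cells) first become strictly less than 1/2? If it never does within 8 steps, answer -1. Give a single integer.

Step 1: max=10/3, min=8/3, spread=2/3
Step 2: max=59/18, min=49/18, spread=5/9
Step 3: max=689/216, min=607/216, spread=41/108
  -> spread < 1/2 first at step 3
Step 4: max=8123/2592, min=7429/2592, spread=347/1296
Step 5: max=96233/31104, min=90391/31104, spread=2921/15552
Step 6: max=1144355/373248, min=1095133/373248, spread=24611/186624
Step 7: max=13644257/4478976, min=13229599/4478976, spread=207329/2239488
Step 8: max=162989771/53747712, min=159496501/53747712, spread=1746635/26873856

Answer: 3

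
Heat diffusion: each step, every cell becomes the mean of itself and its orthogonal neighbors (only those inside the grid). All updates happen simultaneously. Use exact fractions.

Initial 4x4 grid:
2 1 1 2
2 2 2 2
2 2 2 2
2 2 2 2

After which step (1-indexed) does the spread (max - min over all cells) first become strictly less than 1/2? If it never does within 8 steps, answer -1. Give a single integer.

Step 1: max=2, min=3/2, spread=1/2
Step 2: max=2, min=97/60, spread=23/60
  -> spread < 1/2 first at step 2
Step 3: max=2, min=3049/1800, spread=551/1800
Step 4: max=446/225, min=18737/10800, spread=2671/10800
Step 5: max=177257/90000, min=2857573/1620000, spread=333053/1620000
Step 6: max=264227/135000, min=86726257/48600000, spread=8395463/48600000
Step 7: max=52526993/27000000, min=2625012049/1458000000, spread=211445573/1458000000
Step 8: max=2350923853/1215000000, min=3172051453/1749600000, spread=5331972383/43740000000

Answer: 2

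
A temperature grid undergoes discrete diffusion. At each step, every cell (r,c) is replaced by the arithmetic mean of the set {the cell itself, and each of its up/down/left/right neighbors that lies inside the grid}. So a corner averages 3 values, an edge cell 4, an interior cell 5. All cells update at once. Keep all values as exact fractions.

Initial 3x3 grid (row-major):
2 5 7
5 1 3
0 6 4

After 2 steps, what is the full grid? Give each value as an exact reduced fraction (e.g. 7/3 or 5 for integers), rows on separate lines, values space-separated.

Answer: 13/4 67/16 25/6
41/12 13/4 205/48
101/36 59/16 65/18

Derivation:
After step 1:
  4 15/4 5
  2 4 15/4
  11/3 11/4 13/3
After step 2:
  13/4 67/16 25/6
  41/12 13/4 205/48
  101/36 59/16 65/18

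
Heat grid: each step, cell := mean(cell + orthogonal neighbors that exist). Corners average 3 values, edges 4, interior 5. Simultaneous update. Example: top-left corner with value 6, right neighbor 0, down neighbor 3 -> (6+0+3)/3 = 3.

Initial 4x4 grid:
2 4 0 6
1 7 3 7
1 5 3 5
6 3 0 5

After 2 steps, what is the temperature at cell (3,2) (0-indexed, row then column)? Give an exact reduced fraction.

Step 1: cell (3,2) = 11/4
Step 2: cell (3,2) = 767/240
Full grid after step 2:
  25/9 77/24 89/24 77/18
  37/12 89/25 197/50 223/48
  197/60 71/20 15/4 1007/240
  121/36 803/240 767/240 133/36

Answer: 767/240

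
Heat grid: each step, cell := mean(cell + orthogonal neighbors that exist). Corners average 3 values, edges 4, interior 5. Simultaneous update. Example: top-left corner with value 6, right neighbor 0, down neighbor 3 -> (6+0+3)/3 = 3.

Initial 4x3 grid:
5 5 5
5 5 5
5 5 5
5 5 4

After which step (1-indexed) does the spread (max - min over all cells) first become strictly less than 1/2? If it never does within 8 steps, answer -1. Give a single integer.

Step 1: max=5, min=14/3, spread=1/3
  -> spread < 1/2 first at step 1
Step 2: max=5, min=85/18, spread=5/18
Step 3: max=5, min=1039/216, spread=41/216
Step 4: max=5, min=125383/25920, spread=4217/25920
Step 5: max=35921/7200, min=7566851/1555200, spread=38417/311040
Step 6: max=717403/144000, min=455359789/93312000, spread=1903471/18662400
Step 7: max=21484241/4320000, min=27392610911/5598720000, spread=18038617/223948800
Step 8: max=1931073241/388800000, min=1646347817149/335923200000, spread=883978523/13436928000

Answer: 1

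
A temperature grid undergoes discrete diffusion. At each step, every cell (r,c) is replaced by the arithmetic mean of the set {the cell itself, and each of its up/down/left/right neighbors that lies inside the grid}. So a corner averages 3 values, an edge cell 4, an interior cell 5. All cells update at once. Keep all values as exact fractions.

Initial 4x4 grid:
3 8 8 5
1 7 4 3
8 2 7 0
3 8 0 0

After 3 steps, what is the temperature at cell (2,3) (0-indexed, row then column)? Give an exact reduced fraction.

Step 1: cell (2,3) = 5/2
Step 2: cell (2,3) = 81/40
Step 3: cell (2,3) = 3743/1200
Full grid after step 3:
  218/45 13147/2400 36953/7200 10793/2160
  12037/2400 1173/250 29183/6000 13909/3600
  32039/7200 28787/6000 683/200 3743/1200
  10469/2160 1769/450 511/150 781/360

Answer: 3743/1200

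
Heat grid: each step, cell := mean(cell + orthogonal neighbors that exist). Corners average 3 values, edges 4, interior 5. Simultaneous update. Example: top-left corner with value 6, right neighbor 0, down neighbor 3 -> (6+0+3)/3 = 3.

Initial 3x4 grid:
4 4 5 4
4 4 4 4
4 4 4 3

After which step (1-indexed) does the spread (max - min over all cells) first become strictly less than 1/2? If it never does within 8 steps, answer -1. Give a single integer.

Answer: 3

Derivation:
Step 1: max=13/3, min=11/3, spread=2/3
Step 2: max=511/120, min=67/18, spread=193/360
Step 3: max=4967/1200, min=4181/1080, spread=2893/10800
  -> spread < 1/2 first at step 3
Step 4: max=221741/54000, min=505979/129600, spread=130997/648000
Step 5: max=8817031/2160000, min=30711511/7776000, spread=5149003/38880000
Step 6: max=78996461/19440000, min=1850671889/466560000, spread=1809727/18662400
Step 7: max=7880234809/1944000000, min=111521846251/27993600000, spread=9767674993/139968000000
Step 8: max=70814352929/17496000000, min=6706385055809/1679616000000, spread=734342603/13436928000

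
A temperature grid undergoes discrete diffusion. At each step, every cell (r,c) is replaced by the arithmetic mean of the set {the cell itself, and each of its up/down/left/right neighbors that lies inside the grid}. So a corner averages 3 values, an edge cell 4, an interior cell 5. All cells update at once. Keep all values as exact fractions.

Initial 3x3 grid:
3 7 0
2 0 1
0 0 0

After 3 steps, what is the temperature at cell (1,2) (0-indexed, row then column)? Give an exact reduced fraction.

Step 1: cell (1,2) = 1/4
Step 2: cell (1,2) = 21/16
Step 3: cell (1,2) = 361/320
Full grid after step 3:
  353/144 3017/1440 851/432
  4609/2880 241/150 361/320
  485/432 167/240 325/432

Answer: 361/320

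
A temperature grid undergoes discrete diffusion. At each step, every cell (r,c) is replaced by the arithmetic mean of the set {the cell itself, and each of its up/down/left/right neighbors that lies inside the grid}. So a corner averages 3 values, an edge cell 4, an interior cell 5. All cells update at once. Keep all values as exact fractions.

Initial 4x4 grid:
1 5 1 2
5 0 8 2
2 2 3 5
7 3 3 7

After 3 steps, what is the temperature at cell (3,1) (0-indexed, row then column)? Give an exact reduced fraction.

Step 1: cell (3,1) = 15/4
Step 2: cell (3,1) = 55/16
Step 3: cell (3,1) = 9109/2400
Full grid after step 3:
  1331/432 19603/7200 4703/1440 6553/2160
  10259/3600 4013/1200 18727/6000 667/180
  4177/1200 1279/400 7821/2000 233/60
  497/144 9109/2400 373/96 3139/720

Answer: 9109/2400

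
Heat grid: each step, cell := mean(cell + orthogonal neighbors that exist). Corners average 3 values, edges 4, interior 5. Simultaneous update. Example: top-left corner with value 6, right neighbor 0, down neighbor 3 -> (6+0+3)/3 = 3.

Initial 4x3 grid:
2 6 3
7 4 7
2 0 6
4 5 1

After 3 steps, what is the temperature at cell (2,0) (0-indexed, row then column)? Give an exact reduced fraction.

Step 1: cell (2,0) = 13/4
Step 2: cell (2,0) = 211/60
Step 3: cell (2,0) = 12911/3600
Full grid after step 3:
  349/80 63799/14400 10133/2160
  4807/1200 25451/6000 15721/3600
  12911/3600 2777/750 4637/1200
  3617/1080 24037/7200 107/30

Answer: 12911/3600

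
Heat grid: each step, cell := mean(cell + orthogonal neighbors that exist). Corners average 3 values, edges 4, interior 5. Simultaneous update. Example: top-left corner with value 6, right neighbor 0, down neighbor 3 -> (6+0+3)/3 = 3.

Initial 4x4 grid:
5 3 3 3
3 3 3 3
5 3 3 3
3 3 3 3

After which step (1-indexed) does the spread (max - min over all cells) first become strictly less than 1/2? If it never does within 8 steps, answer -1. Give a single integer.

Answer: 4

Derivation:
Step 1: max=4, min=3, spread=1
Step 2: max=67/18, min=3, spread=13/18
Step 3: max=12857/3600, min=3, spread=2057/3600
Step 4: max=7067/2025, min=1509/500, spread=19111/40500
  -> spread < 1/2 first at step 4
Step 5: max=11105669/3240000, min=10283/3375, spread=1233989/3240000
Step 6: max=24722321/7290000, min=3313981/1080000, spread=9411797/29160000
Step 7: max=146837131/43740000, min=601099/194400, spread=362183/1366875
Step 8: max=21882563093/6561000000, min=15117029863/4860000000, spread=29491455559/131220000000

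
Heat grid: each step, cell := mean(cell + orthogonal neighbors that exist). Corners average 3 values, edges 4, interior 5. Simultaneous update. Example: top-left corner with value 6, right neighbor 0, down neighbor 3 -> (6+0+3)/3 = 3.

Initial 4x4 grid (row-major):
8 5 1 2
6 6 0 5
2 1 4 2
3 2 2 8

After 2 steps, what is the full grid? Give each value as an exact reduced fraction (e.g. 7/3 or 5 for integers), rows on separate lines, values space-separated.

After step 1:
  19/3 5 2 8/3
  11/2 18/5 16/5 9/4
  3 3 9/5 19/4
  7/3 2 4 4
After step 2:
  101/18 127/30 193/60 83/36
  553/120 203/50 257/100 193/60
  83/24 67/25 67/20 16/5
  22/9 17/6 59/20 17/4

Answer: 101/18 127/30 193/60 83/36
553/120 203/50 257/100 193/60
83/24 67/25 67/20 16/5
22/9 17/6 59/20 17/4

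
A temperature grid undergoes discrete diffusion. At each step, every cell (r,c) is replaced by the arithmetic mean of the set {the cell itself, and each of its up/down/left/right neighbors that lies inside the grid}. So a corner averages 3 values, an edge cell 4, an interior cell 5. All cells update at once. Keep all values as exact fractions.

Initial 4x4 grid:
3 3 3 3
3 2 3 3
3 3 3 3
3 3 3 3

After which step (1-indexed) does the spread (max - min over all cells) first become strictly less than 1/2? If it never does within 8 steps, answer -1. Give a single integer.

Answer: 1

Derivation:
Step 1: max=3, min=11/4, spread=1/4
  -> spread < 1/2 first at step 1
Step 2: max=3, min=139/50, spread=11/50
Step 3: max=3, min=6833/2400, spread=367/2400
Step 4: max=1787/600, min=30829/10800, spread=1337/10800
Step 5: max=53531/18000, min=930331/324000, spread=33227/324000
Step 6: max=319951/108000, min=27945673/9720000, spread=849917/9720000
Step 7: max=4791467/1620000, min=841085653/291600000, spread=21378407/291600000
Step 8: max=1434311657/486000000, min=25277537629/8748000000, spread=540072197/8748000000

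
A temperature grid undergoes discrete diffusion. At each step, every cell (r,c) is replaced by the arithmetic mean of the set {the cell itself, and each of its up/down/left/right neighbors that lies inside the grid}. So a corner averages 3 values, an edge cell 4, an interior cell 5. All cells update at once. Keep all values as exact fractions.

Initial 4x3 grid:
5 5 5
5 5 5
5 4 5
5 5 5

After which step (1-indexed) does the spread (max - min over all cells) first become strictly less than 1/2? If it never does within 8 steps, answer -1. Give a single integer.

Answer: 1

Derivation:
Step 1: max=5, min=19/4, spread=1/4
  -> spread < 1/2 first at step 1
Step 2: max=5, min=477/100, spread=23/100
Step 3: max=1987/400, min=23189/4800, spread=131/960
Step 4: max=35609/7200, min=209449/43200, spread=841/8640
Step 5: max=7106627/1440000, min=83857949/17280000, spread=56863/691200
Step 6: max=63810457/12960000, min=756065659/155520000, spread=386393/6220800
Step 7: max=25499641187/5184000000, min=302646276869/62208000000, spread=26795339/497664000
Step 8: max=1528113850333/311040000000, min=18178584285871/3732480000000, spread=254051069/5971968000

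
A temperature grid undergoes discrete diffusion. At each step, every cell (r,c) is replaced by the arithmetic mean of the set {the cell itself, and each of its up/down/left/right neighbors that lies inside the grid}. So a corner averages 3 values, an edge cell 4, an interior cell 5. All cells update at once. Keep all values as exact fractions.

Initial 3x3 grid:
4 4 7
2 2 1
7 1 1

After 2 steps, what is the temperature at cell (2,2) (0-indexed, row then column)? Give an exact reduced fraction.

Answer: 13/6

Derivation:
Step 1: cell (2,2) = 1
Step 2: cell (2,2) = 13/6
Full grid after step 2:
  34/9 163/48 11/3
  149/48 31/10 39/16
  59/18 109/48 13/6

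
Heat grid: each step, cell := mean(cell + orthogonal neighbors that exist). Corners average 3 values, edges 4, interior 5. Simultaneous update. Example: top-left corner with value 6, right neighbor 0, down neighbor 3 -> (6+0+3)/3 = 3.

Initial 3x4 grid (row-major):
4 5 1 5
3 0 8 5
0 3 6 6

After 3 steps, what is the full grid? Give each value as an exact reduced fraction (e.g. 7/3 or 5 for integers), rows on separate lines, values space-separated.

Answer: 47/15 7861/2400 30883/7200 1925/432
4199/1600 891/250 24839/6000 9137/1800
667/240 1909/600 16679/3600 271/54

Derivation:
After step 1:
  4 5/2 19/4 11/3
  7/4 19/5 4 6
  2 9/4 23/4 17/3
After step 2:
  11/4 301/80 179/48 173/36
  231/80 143/50 243/50 29/6
  2 69/20 53/12 209/36
After step 3:
  47/15 7861/2400 30883/7200 1925/432
  4199/1600 891/250 24839/6000 9137/1800
  667/240 1909/600 16679/3600 271/54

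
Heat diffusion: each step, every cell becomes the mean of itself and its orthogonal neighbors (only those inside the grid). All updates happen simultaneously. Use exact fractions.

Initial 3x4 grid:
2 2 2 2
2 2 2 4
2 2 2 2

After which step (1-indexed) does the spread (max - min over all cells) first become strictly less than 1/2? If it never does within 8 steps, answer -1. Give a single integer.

Answer: 3

Derivation:
Step 1: max=8/3, min=2, spread=2/3
Step 2: max=307/120, min=2, spread=67/120
Step 3: max=2597/1080, min=2, spread=437/1080
  -> spread < 1/2 first at step 3
Step 4: max=1021531/432000, min=1009/500, spread=29951/86400
Step 5: max=8991821/3888000, min=6908/3375, spread=206761/777600
Step 6: max=3566595571/1555200000, min=5565671/2700000, spread=14430763/62208000
Step 7: max=211731741689/93312000000, min=449652727/216000000, spread=139854109/746496000
Step 8: max=12619911890251/5598720000000, min=40731228977/19440000000, spread=7114543559/44789760000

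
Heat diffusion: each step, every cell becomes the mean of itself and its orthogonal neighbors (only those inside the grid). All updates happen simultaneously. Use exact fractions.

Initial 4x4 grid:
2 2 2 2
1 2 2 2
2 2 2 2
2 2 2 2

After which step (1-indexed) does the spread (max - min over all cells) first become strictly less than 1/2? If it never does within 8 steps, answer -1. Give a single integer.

Step 1: max=2, min=5/3, spread=1/3
  -> spread < 1/2 first at step 1
Step 2: max=2, min=209/120, spread=31/120
Step 3: max=2, min=1949/1080, spread=211/1080
Step 4: max=2, min=199157/108000, spread=16843/108000
Step 5: max=17921/9000, min=1805357/972000, spread=130111/972000
Step 6: max=1072841/540000, min=54677633/29160000, spread=3255781/29160000
Step 7: max=1068893/540000, min=1649246309/874800000, spread=82360351/874800000
Step 8: max=191893559/97200000, min=49736683109/26244000000, spread=2074577821/26244000000

Answer: 1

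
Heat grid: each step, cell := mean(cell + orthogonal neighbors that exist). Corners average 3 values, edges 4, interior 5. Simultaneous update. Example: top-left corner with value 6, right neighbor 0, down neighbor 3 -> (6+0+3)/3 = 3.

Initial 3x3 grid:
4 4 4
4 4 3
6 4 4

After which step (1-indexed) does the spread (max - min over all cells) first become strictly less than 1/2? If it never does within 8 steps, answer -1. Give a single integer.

Step 1: max=14/3, min=11/3, spread=1
Step 2: max=41/9, min=893/240, spread=601/720
Step 3: max=583/135, min=8203/2160, spread=25/48
Step 4: max=138089/32400, min=504881/129600, spread=211/576
  -> spread < 1/2 first at step 4
Step 5: max=4068929/972000, min=30552307/7776000, spread=1777/6912
Step 6: max=484527851/116640000, min=1853899529/466560000, spread=14971/82944
Step 7: max=1803425167/437400000, min=111872057563/27993600000, spread=126121/995328
Step 8: max=1723999403309/419904000000, min=6746583691361/1679616000000, spread=1062499/11943936

Answer: 4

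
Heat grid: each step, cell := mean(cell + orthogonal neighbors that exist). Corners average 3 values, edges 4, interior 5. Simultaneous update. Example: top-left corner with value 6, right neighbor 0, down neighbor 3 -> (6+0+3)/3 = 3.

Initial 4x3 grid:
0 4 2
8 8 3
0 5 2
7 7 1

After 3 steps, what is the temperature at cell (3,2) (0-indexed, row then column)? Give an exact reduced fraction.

Answer: 4177/1080

Derivation:
Step 1: cell (3,2) = 10/3
Step 2: cell (3,2) = 133/36
Step 3: cell (3,2) = 4177/1080
Full grid after step 3:
  1501/360 621/160 673/180
  69/16 17/4 15/4
  3349/720 849/200 701/180
  619/135 1049/240 4177/1080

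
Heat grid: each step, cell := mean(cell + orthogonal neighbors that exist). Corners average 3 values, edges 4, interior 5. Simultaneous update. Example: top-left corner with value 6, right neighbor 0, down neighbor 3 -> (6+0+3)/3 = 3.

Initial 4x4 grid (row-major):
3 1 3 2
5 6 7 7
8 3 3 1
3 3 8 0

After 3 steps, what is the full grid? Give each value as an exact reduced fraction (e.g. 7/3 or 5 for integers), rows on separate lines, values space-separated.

After step 1:
  3 13/4 13/4 4
  11/2 22/5 26/5 17/4
  19/4 23/5 22/5 11/4
  14/3 17/4 7/2 3
After step 2:
  47/12 139/40 157/40 23/6
  353/80 459/100 43/10 81/20
  1171/240 112/25 409/100 18/5
  41/9 1021/240 303/80 37/12
After step 3:
  2833/720 1193/300 233/60 1417/360
  10679/2400 8503/2000 4191/1000 947/240
  32989/7200 1672/375 8103/2000 4447/1200
  616/135 30739/7200 3043/800 2513/720

Answer: 2833/720 1193/300 233/60 1417/360
10679/2400 8503/2000 4191/1000 947/240
32989/7200 1672/375 8103/2000 4447/1200
616/135 30739/7200 3043/800 2513/720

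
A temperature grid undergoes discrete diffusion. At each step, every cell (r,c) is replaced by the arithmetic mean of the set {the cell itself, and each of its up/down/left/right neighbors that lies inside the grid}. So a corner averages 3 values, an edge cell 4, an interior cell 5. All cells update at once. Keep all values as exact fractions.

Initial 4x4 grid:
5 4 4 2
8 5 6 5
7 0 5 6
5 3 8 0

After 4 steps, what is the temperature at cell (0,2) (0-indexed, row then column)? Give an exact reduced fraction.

Step 1: cell (0,2) = 4
Step 2: cell (0,2) = 103/24
Step 3: cell (0,2) = 16013/3600
Step 4: cell (0,2) = 487571/108000
Full grid after step 4:
  328501/64800 520739/108000 487571/108000 284071/64800
  1085953/216000 863683/180000 819193/180000 951247/216000
  348899/72000 93357/20000 805579/180000 959767/216000
  101017/21600 5081/1125 14953/3375 56729/12960

Answer: 487571/108000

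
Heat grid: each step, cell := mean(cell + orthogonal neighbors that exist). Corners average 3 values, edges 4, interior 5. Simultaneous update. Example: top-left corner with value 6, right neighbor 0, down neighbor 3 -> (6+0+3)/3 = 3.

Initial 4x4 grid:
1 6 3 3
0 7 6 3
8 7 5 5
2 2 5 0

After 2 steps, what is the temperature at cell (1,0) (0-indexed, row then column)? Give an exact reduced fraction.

Step 1: cell (1,0) = 4
Step 2: cell (1,0) = 947/240
Full grid after step 2:
  127/36 977/240 331/80 47/12
  947/240 481/100 487/100 153/40
  361/80 497/100 449/100 493/120
  49/12 21/5 239/60 115/36

Answer: 947/240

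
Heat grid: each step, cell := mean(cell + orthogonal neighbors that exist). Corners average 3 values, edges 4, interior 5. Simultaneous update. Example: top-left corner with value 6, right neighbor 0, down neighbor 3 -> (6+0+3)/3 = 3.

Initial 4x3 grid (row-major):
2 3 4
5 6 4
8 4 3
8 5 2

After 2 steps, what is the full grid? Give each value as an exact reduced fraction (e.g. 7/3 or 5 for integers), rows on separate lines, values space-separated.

After step 1:
  10/3 15/4 11/3
  21/4 22/5 17/4
  25/4 26/5 13/4
  7 19/4 10/3
After step 2:
  37/9 303/80 35/9
  577/120 457/100 467/120
  237/40 477/100 481/120
  6 1217/240 34/9

Answer: 37/9 303/80 35/9
577/120 457/100 467/120
237/40 477/100 481/120
6 1217/240 34/9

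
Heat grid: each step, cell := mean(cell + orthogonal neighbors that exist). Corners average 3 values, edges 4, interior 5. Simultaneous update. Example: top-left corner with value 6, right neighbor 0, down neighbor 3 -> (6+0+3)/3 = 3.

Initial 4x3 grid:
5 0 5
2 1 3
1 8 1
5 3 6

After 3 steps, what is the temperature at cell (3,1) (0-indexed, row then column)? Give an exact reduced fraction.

Answer: 29141/7200

Derivation:
Step 1: cell (3,1) = 11/2
Step 2: cell (3,1) = 439/120
Step 3: cell (3,1) = 29141/7200
Full grid after step 3:
  1427/540 12409/4800 6043/2160
  19661/7200 757/250 10493/3600
  2789/800 19793/6000 1661/450
  289/80 29141/7200 4099/1080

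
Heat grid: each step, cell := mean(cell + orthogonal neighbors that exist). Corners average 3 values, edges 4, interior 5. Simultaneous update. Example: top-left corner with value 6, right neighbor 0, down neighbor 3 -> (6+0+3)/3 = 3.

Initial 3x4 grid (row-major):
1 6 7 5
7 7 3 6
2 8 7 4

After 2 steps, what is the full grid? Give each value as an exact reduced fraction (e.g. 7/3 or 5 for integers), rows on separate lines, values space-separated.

After step 1:
  14/3 21/4 21/4 6
  17/4 31/5 6 9/2
  17/3 6 11/2 17/3
After step 2:
  85/18 641/120 45/8 21/4
  1247/240 277/50 549/100 133/24
  191/36 701/120 139/24 47/9

Answer: 85/18 641/120 45/8 21/4
1247/240 277/50 549/100 133/24
191/36 701/120 139/24 47/9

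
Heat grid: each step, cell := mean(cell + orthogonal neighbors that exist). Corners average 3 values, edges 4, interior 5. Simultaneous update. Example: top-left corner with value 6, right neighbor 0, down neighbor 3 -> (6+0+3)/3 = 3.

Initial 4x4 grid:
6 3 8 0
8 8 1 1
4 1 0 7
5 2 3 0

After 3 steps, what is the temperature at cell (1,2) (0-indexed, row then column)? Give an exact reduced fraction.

Answer: 677/200

Derivation:
Step 1: cell (1,2) = 18/5
Step 2: cell (1,2) = 309/100
Step 3: cell (1,2) = 677/200
Full grid after step 3:
  11617/2160 35263/7200 8749/2400 377/120
  9217/1800 25399/6000 677/200 6629/2400
  7489/1800 1321/375 16607/6000 3547/1440
  193/54 5449/1800 877/360 5129/2160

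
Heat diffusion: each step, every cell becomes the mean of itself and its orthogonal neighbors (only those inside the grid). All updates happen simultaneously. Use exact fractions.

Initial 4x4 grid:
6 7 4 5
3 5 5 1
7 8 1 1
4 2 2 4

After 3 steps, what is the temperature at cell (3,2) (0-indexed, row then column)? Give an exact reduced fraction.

Step 1: cell (3,2) = 9/4
Step 2: cell (3,2) = 719/240
Step 3: cell (3,2) = 21497/7200
Full grid after step 3:
  5833/1080 35879/7200 31847/7200 3961/1080
  36959/7200 14629/3000 11461/3000 24107/7200
  35231/7200 3181/750 521/150 19067/7200
  2399/540 28841/7200 21497/7200 1391/540

Answer: 21497/7200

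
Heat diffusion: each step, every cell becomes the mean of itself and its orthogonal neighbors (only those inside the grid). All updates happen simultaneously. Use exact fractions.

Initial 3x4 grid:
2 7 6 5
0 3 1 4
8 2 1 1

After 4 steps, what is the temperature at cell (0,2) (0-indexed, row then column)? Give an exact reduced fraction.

Answer: 263419/72000

Derivation:
Step 1: cell (0,2) = 19/4
Step 2: cell (0,2) = 69/16
Step 3: cell (0,2) = 9037/2400
Step 4: cell (0,2) = 263419/72000
Full grid after step 4:
  5617/1600 253639/72000 263419/72000 154229/43200
  2796563/864000 1181797/360000 125483/40000 915991/288000
  402877/129600 627167/216000 202169/72000 38843/14400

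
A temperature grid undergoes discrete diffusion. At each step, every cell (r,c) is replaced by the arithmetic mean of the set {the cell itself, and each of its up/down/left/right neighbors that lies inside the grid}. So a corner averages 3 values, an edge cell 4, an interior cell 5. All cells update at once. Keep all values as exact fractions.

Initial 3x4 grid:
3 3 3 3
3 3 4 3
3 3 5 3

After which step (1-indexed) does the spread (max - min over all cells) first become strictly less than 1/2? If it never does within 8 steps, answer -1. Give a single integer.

Step 1: max=15/4, min=3, spread=3/4
Step 2: max=871/240, min=3, spread=151/240
Step 3: max=3803/1080, min=733/240, spread=1009/2160
  -> spread < 1/2 first at step 3
Step 4: max=448781/129600, min=22367/7200, spread=1847/5184
Step 5: max=26648809/7776000, min=113089/36000, spread=444317/1555200
Step 6: max=1583988911/466560000, min=41108951/12960000, spread=4162667/18662400
Step 7: max=94403720749/27993600000, min=2483624909/777600000, spread=199728961/1119744000
Step 8: max=5632950169991/1679616000000, min=16651565059/5184000000, spread=1902744727/13436928000

Answer: 3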